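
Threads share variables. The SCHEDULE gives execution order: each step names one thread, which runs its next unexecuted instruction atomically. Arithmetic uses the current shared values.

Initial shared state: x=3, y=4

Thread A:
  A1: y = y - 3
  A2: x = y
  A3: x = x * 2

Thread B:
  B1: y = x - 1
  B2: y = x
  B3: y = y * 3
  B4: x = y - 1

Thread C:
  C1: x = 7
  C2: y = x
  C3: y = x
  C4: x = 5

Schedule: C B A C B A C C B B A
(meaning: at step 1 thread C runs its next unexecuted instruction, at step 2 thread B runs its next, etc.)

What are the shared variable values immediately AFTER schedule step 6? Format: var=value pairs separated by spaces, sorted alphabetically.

Step 1: thread C executes C1 (x = 7). Shared: x=7 y=4. PCs: A@0 B@0 C@1
Step 2: thread B executes B1 (y = x - 1). Shared: x=7 y=6. PCs: A@0 B@1 C@1
Step 3: thread A executes A1 (y = y - 3). Shared: x=7 y=3. PCs: A@1 B@1 C@1
Step 4: thread C executes C2 (y = x). Shared: x=7 y=7. PCs: A@1 B@1 C@2
Step 5: thread B executes B2 (y = x). Shared: x=7 y=7. PCs: A@1 B@2 C@2
Step 6: thread A executes A2 (x = y). Shared: x=7 y=7. PCs: A@2 B@2 C@2

Answer: x=7 y=7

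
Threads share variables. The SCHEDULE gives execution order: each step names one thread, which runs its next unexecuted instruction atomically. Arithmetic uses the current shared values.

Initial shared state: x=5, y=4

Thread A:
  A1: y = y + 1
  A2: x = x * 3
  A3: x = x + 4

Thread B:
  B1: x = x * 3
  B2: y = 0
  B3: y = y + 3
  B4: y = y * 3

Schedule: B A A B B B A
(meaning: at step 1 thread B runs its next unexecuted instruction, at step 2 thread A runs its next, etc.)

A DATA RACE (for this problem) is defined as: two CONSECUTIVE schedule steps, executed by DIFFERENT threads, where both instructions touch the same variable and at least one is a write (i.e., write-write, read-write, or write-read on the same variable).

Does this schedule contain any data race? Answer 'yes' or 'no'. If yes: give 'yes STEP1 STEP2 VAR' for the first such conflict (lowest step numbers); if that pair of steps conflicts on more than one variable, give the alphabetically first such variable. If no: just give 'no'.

Steps 1,2: B(r=x,w=x) vs A(r=y,w=y). No conflict.
Steps 2,3: same thread (A). No race.
Steps 3,4: A(r=x,w=x) vs B(r=-,w=y). No conflict.
Steps 4,5: same thread (B). No race.
Steps 5,6: same thread (B). No race.
Steps 6,7: B(r=y,w=y) vs A(r=x,w=x). No conflict.

Answer: no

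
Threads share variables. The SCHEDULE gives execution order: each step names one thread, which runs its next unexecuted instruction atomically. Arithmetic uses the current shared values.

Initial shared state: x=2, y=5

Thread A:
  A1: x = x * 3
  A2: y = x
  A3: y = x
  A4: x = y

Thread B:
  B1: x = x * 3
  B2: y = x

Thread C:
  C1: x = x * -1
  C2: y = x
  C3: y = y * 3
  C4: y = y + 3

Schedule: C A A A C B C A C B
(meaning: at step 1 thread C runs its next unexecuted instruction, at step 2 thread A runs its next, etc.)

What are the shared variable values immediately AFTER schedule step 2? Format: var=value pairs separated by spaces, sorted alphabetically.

Step 1: thread C executes C1 (x = x * -1). Shared: x=-2 y=5. PCs: A@0 B@0 C@1
Step 2: thread A executes A1 (x = x * 3). Shared: x=-6 y=5. PCs: A@1 B@0 C@1

Answer: x=-6 y=5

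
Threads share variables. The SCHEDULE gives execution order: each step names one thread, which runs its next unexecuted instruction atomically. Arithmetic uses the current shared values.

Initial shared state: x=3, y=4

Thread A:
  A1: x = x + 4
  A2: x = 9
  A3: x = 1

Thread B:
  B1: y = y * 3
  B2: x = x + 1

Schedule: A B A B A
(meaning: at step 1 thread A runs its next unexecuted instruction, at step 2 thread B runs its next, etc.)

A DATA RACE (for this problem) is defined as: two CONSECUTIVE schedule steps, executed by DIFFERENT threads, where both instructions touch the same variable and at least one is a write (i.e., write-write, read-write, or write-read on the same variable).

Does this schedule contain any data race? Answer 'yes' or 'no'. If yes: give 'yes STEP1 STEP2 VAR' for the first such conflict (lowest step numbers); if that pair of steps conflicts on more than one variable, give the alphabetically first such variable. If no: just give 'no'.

Answer: yes 3 4 x

Derivation:
Steps 1,2: A(r=x,w=x) vs B(r=y,w=y). No conflict.
Steps 2,3: B(r=y,w=y) vs A(r=-,w=x). No conflict.
Steps 3,4: A(x = 9) vs B(x = x + 1). RACE on x (W-W).
Steps 4,5: B(x = x + 1) vs A(x = 1). RACE on x (W-W).
First conflict at steps 3,4.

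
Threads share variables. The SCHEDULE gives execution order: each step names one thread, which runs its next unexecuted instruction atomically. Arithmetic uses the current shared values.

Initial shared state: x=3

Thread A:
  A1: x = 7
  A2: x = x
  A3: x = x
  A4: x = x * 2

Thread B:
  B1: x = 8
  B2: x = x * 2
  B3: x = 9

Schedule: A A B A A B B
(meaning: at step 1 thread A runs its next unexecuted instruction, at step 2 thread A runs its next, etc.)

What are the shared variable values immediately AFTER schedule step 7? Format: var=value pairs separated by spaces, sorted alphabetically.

Step 1: thread A executes A1 (x = 7). Shared: x=7. PCs: A@1 B@0
Step 2: thread A executes A2 (x = x). Shared: x=7. PCs: A@2 B@0
Step 3: thread B executes B1 (x = 8). Shared: x=8. PCs: A@2 B@1
Step 4: thread A executes A3 (x = x). Shared: x=8. PCs: A@3 B@1
Step 5: thread A executes A4 (x = x * 2). Shared: x=16. PCs: A@4 B@1
Step 6: thread B executes B2 (x = x * 2). Shared: x=32. PCs: A@4 B@2
Step 7: thread B executes B3 (x = 9). Shared: x=9. PCs: A@4 B@3

Answer: x=9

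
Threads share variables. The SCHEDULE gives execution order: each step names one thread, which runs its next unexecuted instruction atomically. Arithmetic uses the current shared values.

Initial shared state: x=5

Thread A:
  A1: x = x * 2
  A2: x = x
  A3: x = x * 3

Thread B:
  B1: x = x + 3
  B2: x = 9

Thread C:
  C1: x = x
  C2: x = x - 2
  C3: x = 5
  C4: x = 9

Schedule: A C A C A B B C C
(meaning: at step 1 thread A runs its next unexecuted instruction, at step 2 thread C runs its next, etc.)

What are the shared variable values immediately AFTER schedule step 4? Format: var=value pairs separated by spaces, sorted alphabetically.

Answer: x=8

Derivation:
Step 1: thread A executes A1 (x = x * 2). Shared: x=10. PCs: A@1 B@0 C@0
Step 2: thread C executes C1 (x = x). Shared: x=10. PCs: A@1 B@0 C@1
Step 3: thread A executes A2 (x = x). Shared: x=10. PCs: A@2 B@0 C@1
Step 4: thread C executes C2 (x = x - 2). Shared: x=8. PCs: A@2 B@0 C@2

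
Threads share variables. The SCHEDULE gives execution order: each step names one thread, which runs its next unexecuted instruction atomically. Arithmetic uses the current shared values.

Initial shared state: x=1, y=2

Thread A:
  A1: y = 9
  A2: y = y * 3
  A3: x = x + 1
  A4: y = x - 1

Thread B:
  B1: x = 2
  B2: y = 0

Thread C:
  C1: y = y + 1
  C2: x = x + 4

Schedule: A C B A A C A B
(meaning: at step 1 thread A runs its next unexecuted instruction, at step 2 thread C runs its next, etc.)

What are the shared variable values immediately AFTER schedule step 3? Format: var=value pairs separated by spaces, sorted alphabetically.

Answer: x=2 y=10

Derivation:
Step 1: thread A executes A1 (y = 9). Shared: x=1 y=9. PCs: A@1 B@0 C@0
Step 2: thread C executes C1 (y = y + 1). Shared: x=1 y=10. PCs: A@1 B@0 C@1
Step 3: thread B executes B1 (x = 2). Shared: x=2 y=10. PCs: A@1 B@1 C@1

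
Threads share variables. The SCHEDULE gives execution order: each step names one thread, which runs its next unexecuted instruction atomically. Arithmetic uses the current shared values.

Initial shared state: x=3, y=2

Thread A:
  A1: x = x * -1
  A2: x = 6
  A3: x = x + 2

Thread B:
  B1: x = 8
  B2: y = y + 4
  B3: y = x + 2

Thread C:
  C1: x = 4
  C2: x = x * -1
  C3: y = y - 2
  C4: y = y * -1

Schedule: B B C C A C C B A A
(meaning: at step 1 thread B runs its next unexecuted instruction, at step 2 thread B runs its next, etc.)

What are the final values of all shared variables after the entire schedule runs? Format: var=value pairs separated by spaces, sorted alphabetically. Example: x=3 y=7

Step 1: thread B executes B1 (x = 8). Shared: x=8 y=2. PCs: A@0 B@1 C@0
Step 2: thread B executes B2 (y = y + 4). Shared: x=8 y=6. PCs: A@0 B@2 C@0
Step 3: thread C executes C1 (x = 4). Shared: x=4 y=6. PCs: A@0 B@2 C@1
Step 4: thread C executes C2 (x = x * -1). Shared: x=-4 y=6. PCs: A@0 B@2 C@2
Step 5: thread A executes A1 (x = x * -1). Shared: x=4 y=6. PCs: A@1 B@2 C@2
Step 6: thread C executes C3 (y = y - 2). Shared: x=4 y=4. PCs: A@1 B@2 C@3
Step 7: thread C executes C4 (y = y * -1). Shared: x=4 y=-4. PCs: A@1 B@2 C@4
Step 8: thread B executes B3 (y = x + 2). Shared: x=4 y=6. PCs: A@1 B@3 C@4
Step 9: thread A executes A2 (x = 6). Shared: x=6 y=6. PCs: A@2 B@3 C@4
Step 10: thread A executes A3 (x = x + 2). Shared: x=8 y=6. PCs: A@3 B@3 C@4

Answer: x=8 y=6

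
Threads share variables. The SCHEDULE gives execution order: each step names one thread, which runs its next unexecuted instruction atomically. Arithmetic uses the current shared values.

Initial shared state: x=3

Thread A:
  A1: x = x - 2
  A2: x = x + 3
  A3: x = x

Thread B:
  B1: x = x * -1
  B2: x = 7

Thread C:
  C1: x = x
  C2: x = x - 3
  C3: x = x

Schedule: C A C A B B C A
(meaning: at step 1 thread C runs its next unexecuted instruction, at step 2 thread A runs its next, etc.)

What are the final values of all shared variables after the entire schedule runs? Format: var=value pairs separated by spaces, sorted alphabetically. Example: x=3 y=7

Answer: x=7

Derivation:
Step 1: thread C executes C1 (x = x). Shared: x=3. PCs: A@0 B@0 C@1
Step 2: thread A executes A1 (x = x - 2). Shared: x=1. PCs: A@1 B@0 C@1
Step 3: thread C executes C2 (x = x - 3). Shared: x=-2. PCs: A@1 B@0 C@2
Step 4: thread A executes A2 (x = x + 3). Shared: x=1. PCs: A@2 B@0 C@2
Step 5: thread B executes B1 (x = x * -1). Shared: x=-1. PCs: A@2 B@1 C@2
Step 6: thread B executes B2 (x = 7). Shared: x=7. PCs: A@2 B@2 C@2
Step 7: thread C executes C3 (x = x). Shared: x=7. PCs: A@2 B@2 C@3
Step 8: thread A executes A3 (x = x). Shared: x=7. PCs: A@3 B@2 C@3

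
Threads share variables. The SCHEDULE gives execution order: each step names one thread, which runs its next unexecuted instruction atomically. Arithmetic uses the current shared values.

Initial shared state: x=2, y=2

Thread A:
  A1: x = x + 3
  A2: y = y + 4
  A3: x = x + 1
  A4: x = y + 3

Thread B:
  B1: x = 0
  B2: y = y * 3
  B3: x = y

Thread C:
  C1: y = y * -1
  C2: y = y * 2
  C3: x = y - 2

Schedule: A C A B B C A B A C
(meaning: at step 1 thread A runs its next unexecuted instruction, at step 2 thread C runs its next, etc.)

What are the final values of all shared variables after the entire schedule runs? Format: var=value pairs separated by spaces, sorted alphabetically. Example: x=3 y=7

Answer: x=10 y=12

Derivation:
Step 1: thread A executes A1 (x = x + 3). Shared: x=5 y=2. PCs: A@1 B@0 C@0
Step 2: thread C executes C1 (y = y * -1). Shared: x=5 y=-2. PCs: A@1 B@0 C@1
Step 3: thread A executes A2 (y = y + 4). Shared: x=5 y=2. PCs: A@2 B@0 C@1
Step 4: thread B executes B1 (x = 0). Shared: x=0 y=2. PCs: A@2 B@1 C@1
Step 5: thread B executes B2 (y = y * 3). Shared: x=0 y=6. PCs: A@2 B@2 C@1
Step 6: thread C executes C2 (y = y * 2). Shared: x=0 y=12. PCs: A@2 B@2 C@2
Step 7: thread A executes A3 (x = x + 1). Shared: x=1 y=12. PCs: A@3 B@2 C@2
Step 8: thread B executes B3 (x = y). Shared: x=12 y=12. PCs: A@3 B@3 C@2
Step 9: thread A executes A4 (x = y + 3). Shared: x=15 y=12. PCs: A@4 B@3 C@2
Step 10: thread C executes C3 (x = y - 2). Shared: x=10 y=12. PCs: A@4 B@3 C@3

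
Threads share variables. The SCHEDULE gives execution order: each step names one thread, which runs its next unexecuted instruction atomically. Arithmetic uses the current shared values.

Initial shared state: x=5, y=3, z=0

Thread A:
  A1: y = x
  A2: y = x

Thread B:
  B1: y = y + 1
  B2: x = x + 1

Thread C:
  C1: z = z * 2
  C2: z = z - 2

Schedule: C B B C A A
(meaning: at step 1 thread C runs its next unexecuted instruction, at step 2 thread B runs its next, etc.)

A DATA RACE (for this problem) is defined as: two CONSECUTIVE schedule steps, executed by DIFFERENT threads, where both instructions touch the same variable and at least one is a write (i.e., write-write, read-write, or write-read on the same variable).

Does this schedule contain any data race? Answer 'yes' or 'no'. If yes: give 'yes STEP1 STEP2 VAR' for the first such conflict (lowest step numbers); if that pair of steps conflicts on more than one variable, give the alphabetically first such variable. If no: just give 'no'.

Steps 1,2: C(r=z,w=z) vs B(r=y,w=y). No conflict.
Steps 2,3: same thread (B). No race.
Steps 3,4: B(r=x,w=x) vs C(r=z,w=z). No conflict.
Steps 4,5: C(r=z,w=z) vs A(r=x,w=y). No conflict.
Steps 5,6: same thread (A). No race.

Answer: no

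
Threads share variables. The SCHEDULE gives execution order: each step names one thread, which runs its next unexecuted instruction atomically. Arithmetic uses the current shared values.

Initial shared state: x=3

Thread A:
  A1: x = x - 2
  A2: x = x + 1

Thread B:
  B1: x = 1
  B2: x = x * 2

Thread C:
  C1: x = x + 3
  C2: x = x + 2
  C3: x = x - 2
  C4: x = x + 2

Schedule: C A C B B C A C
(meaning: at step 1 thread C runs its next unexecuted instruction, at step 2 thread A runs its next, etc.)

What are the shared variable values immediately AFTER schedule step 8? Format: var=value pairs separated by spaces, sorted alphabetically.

Step 1: thread C executes C1 (x = x + 3). Shared: x=6. PCs: A@0 B@0 C@1
Step 2: thread A executes A1 (x = x - 2). Shared: x=4. PCs: A@1 B@0 C@1
Step 3: thread C executes C2 (x = x + 2). Shared: x=6. PCs: A@1 B@0 C@2
Step 4: thread B executes B1 (x = 1). Shared: x=1. PCs: A@1 B@1 C@2
Step 5: thread B executes B2 (x = x * 2). Shared: x=2. PCs: A@1 B@2 C@2
Step 6: thread C executes C3 (x = x - 2). Shared: x=0. PCs: A@1 B@2 C@3
Step 7: thread A executes A2 (x = x + 1). Shared: x=1. PCs: A@2 B@2 C@3
Step 8: thread C executes C4 (x = x + 2). Shared: x=3. PCs: A@2 B@2 C@4

Answer: x=3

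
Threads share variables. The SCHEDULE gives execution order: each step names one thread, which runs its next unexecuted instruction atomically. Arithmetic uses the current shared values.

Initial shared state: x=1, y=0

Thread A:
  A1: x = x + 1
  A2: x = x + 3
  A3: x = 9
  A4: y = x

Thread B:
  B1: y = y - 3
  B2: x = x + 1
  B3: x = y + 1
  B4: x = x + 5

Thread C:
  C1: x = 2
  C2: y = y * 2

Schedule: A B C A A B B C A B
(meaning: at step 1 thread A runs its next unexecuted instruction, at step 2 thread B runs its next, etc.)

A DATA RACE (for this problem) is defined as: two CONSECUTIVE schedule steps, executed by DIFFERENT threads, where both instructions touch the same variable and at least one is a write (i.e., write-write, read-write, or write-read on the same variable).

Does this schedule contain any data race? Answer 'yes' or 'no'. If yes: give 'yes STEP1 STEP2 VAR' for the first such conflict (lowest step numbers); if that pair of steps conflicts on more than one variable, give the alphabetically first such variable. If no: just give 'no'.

Answer: yes 3 4 x

Derivation:
Steps 1,2: A(r=x,w=x) vs B(r=y,w=y). No conflict.
Steps 2,3: B(r=y,w=y) vs C(r=-,w=x). No conflict.
Steps 3,4: C(x = 2) vs A(x = x + 3). RACE on x (W-W).
Steps 4,5: same thread (A). No race.
Steps 5,6: A(x = 9) vs B(x = x + 1). RACE on x (W-W).
Steps 6,7: same thread (B). No race.
Steps 7,8: B(x = y + 1) vs C(y = y * 2). RACE on y (R-W).
Steps 8,9: C(y = y * 2) vs A(y = x). RACE on y (W-W).
Steps 9,10: A(y = x) vs B(x = x + 5). RACE on x (R-W).
First conflict at steps 3,4.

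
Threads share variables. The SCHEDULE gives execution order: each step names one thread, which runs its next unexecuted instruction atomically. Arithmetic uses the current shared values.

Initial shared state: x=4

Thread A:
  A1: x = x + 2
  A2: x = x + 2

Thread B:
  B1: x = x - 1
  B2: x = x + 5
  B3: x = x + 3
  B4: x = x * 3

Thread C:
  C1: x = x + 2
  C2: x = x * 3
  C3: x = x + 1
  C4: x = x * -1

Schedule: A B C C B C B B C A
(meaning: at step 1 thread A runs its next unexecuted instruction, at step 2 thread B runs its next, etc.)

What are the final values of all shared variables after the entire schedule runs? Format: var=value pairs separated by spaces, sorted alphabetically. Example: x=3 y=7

Step 1: thread A executes A1 (x = x + 2). Shared: x=6. PCs: A@1 B@0 C@0
Step 2: thread B executes B1 (x = x - 1). Shared: x=5. PCs: A@1 B@1 C@0
Step 3: thread C executes C1 (x = x + 2). Shared: x=7. PCs: A@1 B@1 C@1
Step 4: thread C executes C2 (x = x * 3). Shared: x=21. PCs: A@1 B@1 C@2
Step 5: thread B executes B2 (x = x + 5). Shared: x=26. PCs: A@1 B@2 C@2
Step 6: thread C executes C3 (x = x + 1). Shared: x=27. PCs: A@1 B@2 C@3
Step 7: thread B executes B3 (x = x + 3). Shared: x=30. PCs: A@1 B@3 C@3
Step 8: thread B executes B4 (x = x * 3). Shared: x=90. PCs: A@1 B@4 C@3
Step 9: thread C executes C4 (x = x * -1). Shared: x=-90. PCs: A@1 B@4 C@4
Step 10: thread A executes A2 (x = x + 2). Shared: x=-88. PCs: A@2 B@4 C@4

Answer: x=-88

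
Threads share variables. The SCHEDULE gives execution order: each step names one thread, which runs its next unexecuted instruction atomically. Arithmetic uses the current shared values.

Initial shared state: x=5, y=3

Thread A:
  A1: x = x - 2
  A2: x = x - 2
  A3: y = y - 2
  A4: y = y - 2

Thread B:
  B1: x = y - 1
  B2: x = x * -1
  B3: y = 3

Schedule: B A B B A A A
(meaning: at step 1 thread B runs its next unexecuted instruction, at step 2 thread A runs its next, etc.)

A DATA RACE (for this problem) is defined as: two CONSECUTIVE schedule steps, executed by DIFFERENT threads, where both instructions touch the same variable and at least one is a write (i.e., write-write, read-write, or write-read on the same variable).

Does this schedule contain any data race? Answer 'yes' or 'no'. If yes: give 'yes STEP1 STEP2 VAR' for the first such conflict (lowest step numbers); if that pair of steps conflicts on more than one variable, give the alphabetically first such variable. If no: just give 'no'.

Answer: yes 1 2 x

Derivation:
Steps 1,2: B(x = y - 1) vs A(x = x - 2). RACE on x (W-W).
Steps 2,3: A(x = x - 2) vs B(x = x * -1). RACE on x (W-W).
Steps 3,4: same thread (B). No race.
Steps 4,5: B(r=-,w=y) vs A(r=x,w=x). No conflict.
Steps 5,6: same thread (A). No race.
Steps 6,7: same thread (A). No race.
First conflict at steps 1,2.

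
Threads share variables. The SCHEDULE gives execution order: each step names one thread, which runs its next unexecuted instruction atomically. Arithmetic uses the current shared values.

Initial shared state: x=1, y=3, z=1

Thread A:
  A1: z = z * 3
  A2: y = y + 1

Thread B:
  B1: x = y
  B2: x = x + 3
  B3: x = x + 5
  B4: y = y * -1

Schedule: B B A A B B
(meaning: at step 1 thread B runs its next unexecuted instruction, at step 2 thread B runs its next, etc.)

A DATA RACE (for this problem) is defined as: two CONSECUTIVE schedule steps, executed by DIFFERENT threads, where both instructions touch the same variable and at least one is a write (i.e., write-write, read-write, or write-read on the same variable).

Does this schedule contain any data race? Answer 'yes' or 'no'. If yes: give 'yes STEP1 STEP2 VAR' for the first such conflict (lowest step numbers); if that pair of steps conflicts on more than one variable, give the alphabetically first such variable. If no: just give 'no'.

Answer: no

Derivation:
Steps 1,2: same thread (B). No race.
Steps 2,3: B(r=x,w=x) vs A(r=z,w=z). No conflict.
Steps 3,4: same thread (A). No race.
Steps 4,5: A(r=y,w=y) vs B(r=x,w=x). No conflict.
Steps 5,6: same thread (B). No race.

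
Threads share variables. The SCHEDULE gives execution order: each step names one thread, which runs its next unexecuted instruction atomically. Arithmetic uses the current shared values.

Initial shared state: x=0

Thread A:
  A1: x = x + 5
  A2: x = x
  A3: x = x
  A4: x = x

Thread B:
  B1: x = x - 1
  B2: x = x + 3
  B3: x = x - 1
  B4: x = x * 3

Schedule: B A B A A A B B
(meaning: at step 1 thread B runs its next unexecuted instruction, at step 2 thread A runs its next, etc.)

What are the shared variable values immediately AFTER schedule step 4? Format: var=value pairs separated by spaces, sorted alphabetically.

Answer: x=7

Derivation:
Step 1: thread B executes B1 (x = x - 1). Shared: x=-1. PCs: A@0 B@1
Step 2: thread A executes A1 (x = x + 5). Shared: x=4. PCs: A@1 B@1
Step 3: thread B executes B2 (x = x + 3). Shared: x=7. PCs: A@1 B@2
Step 4: thread A executes A2 (x = x). Shared: x=7. PCs: A@2 B@2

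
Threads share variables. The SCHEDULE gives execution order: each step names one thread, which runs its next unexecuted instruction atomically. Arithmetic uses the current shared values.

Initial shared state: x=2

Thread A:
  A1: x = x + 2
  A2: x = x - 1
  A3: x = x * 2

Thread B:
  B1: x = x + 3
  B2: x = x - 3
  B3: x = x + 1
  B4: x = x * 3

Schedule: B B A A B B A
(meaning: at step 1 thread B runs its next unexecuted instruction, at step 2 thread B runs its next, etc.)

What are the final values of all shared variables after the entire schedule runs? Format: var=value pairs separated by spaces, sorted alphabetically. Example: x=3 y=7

Answer: x=24

Derivation:
Step 1: thread B executes B1 (x = x + 3). Shared: x=5. PCs: A@0 B@1
Step 2: thread B executes B2 (x = x - 3). Shared: x=2. PCs: A@0 B@2
Step 3: thread A executes A1 (x = x + 2). Shared: x=4. PCs: A@1 B@2
Step 4: thread A executes A2 (x = x - 1). Shared: x=3. PCs: A@2 B@2
Step 5: thread B executes B3 (x = x + 1). Shared: x=4. PCs: A@2 B@3
Step 6: thread B executes B4 (x = x * 3). Shared: x=12. PCs: A@2 B@4
Step 7: thread A executes A3 (x = x * 2). Shared: x=24. PCs: A@3 B@4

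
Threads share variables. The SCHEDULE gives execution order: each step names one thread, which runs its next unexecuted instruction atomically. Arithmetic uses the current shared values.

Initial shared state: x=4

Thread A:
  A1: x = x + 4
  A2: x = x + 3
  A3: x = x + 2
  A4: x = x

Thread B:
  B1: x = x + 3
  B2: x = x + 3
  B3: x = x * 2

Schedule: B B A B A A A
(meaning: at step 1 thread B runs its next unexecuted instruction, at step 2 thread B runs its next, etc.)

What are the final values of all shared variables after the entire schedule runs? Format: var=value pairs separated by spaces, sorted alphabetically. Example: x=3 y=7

Step 1: thread B executes B1 (x = x + 3). Shared: x=7. PCs: A@0 B@1
Step 2: thread B executes B2 (x = x + 3). Shared: x=10. PCs: A@0 B@2
Step 3: thread A executes A1 (x = x + 4). Shared: x=14. PCs: A@1 B@2
Step 4: thread B executes B3 (x = x * 2). Shared: x=28. PCs: A@1 B@3
Step 5: thread A executes A2 (x = x + 3). Shared: x=31. PCs: A@2 B@3
Step 6: thread A executes A3 (x = x + 2). Shared: x=33. PCs: A@3 B@3
Step 7: thread A executes A4 (x = x). Shared: x=33. PCs: A@4 B@3

Answer: x=33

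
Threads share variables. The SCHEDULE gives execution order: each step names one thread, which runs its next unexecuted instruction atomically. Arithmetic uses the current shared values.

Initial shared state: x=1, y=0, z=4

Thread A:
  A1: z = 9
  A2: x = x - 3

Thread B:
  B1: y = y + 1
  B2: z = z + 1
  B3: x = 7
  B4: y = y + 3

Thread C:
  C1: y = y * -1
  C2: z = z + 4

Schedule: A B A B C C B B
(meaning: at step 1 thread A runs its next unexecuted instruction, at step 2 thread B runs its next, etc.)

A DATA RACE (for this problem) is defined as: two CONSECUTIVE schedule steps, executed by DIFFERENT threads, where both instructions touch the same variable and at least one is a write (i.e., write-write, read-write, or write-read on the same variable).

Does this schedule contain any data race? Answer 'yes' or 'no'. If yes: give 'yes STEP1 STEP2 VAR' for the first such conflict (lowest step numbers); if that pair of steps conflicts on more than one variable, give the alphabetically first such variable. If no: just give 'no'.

Answer: no

Derivation:
Steps 1,2: A(r=-,w=z) vs B(r=y,w=y). No conflict.
Steps 2,3: B(r=y,w=y) vs A(r=x,w=x). No conflict.
Steps 3,4: A(r=x,w=x) vs B(r=z,w=z). No conflict.
Steps 4,5: B(r=z,w=z) vs C(r=y,w=y). No conflict.
Steps 5,6: same thread (C). No race.
Steps 6,7: C(r=z,w=z) vs B(r=-,w=x). No conflict.
Steps 7,8: same thread (B). No race.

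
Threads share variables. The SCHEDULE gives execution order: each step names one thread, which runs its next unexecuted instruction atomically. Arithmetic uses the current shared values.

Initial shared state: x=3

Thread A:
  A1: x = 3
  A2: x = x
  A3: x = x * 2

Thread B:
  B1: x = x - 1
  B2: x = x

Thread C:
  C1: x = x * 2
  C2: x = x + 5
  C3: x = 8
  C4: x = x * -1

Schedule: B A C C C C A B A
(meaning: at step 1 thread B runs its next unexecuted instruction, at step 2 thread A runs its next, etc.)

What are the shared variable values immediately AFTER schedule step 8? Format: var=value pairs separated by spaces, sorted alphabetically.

Answer: x=-8

Derivation:
Step 1: thread B executes B1 (x = x - 1). Shared: x=2. PCs: A@0 B@1 C@0
Step 2: thread A executes A1 (x = 3). Shared: x=3. PCs: A@1 B@1 C@0
Step 3: thread C executes C1 (x = x * 2). Shared: x=6. PCs: A@1 B@1 C@1
Step 4: thread C executes C2 (x = x + 5). Shared: x=11. PCs: A@1 B@1 C@2
Step 5: thread C executes C3 (x = 8). Shared: x=8. PCs: A@1 B@1 C@3
Step 6: thread C executes C4 (x = x * -1). Shared: x=-8. PCs: A@1 B@1 C@4
Step 7: thread A executes A2 (x = x). Shared: x=-8. PCs: A@2 B@1 C@4
Step 8: thread B executes B2 (x = x). Shared: x=-8. PCs: A@2 B@2 C@4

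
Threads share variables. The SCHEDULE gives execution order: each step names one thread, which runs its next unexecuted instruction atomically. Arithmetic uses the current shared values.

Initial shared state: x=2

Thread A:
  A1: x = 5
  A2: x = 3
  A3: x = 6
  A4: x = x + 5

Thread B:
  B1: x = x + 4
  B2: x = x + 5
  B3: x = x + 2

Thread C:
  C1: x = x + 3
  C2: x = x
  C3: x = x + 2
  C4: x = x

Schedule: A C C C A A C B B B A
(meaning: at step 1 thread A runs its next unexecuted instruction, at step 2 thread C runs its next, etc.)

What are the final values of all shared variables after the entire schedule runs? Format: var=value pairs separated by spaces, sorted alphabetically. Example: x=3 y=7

Step 1: thread A executes A1 (x = 5). Shared: x=5. PCs: A@1 B@0 C@0
Step 2: thread C executes C1 (x = x + 3). Shared: x=8. PCs: A@1 B@0 C@1
Step 3: thread C executes C2 (x = x). Shared: x=8. PCs: A@1 B@0 C@2
Step 4: thread C executes C3 (x = x + 2). Shared: x=10. PCs: A@1 B@0 C@3
Step 5: thread A executes A2 (x = 3). Shared: x=3. PCs: A@2 B@0 C@3
Step 6: thread A executes A3 (x = 6). Shared: x=6. PCs: A@3 B@0 C@3
Step 7: thread C executes C4 (x = x). Shared: x=6. PCs: A@3 B@0 C@4
Step 8: thread B executes B1 (x = x + 4). Shared: x=10. PCs: A@3 B@1 C@4
Step 9: thread B executes B2 (x = x + 5). Shared: x=15. PCs: A@3 B@2 C@4
Step 10: thread B executes B3 (x = x + 2). Shared: x=17. PCs: A@3 B@3 C@4
Step 11: thread A executes A4 (x = x + 5). Shared: x=22. PCs: A@4 B@3 C@4

Answer: x=22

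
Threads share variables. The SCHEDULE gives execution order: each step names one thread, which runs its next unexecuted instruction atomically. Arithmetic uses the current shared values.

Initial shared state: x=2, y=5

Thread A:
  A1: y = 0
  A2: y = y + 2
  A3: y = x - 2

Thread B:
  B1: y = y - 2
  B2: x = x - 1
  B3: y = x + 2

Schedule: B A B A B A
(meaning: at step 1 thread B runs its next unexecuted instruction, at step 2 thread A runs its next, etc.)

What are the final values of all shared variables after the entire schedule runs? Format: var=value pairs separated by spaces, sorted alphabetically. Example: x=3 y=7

Answer: x=1 y=-1

Derivation:
Step 1: thread B executes B1 (y = y - 2). Shared: x=2 y=3. PCs: A@0 B@1
Step 2: thread A executes A1 (y = 0). Shared: x=2 y=0. PCs: A@1 B@1
Step 3: thread B executes B2 (x = x - 1). Shared: x=1 y=0. PCs: A@1 B@2
Step 4: thread A executes A2 (y = y + 2). Shared: x=1 y=2. PCs: A@2 B@2
Step 5: thread B executes B3 (y = x + 2). Shared: x=1 y=3. PCs: A@2 B@3
Step 6: thread A executes A3 (y = x - 2). Shared: x=1 y=-1. PCs: A@3 B@3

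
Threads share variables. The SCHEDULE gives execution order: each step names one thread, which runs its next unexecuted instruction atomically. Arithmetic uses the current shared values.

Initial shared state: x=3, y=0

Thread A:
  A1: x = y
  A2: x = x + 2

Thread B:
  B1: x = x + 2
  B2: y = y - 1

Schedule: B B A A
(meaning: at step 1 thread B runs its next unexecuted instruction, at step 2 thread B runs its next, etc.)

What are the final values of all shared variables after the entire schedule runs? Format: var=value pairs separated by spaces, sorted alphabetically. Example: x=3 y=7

Answer: x=1 y=-1

Derivation:
Step 1: thread B executes B1 (x = x + 2). Shared: x=5 y=0. PCs: A@0 B@1
Step 2: thread B executes B2 (y = y - 1). Shared: x=5 y=-1. PCs: A@0 B@2
Step 3: thread A executes A1 (x = y). Shared: x=-1 y=-1. PCs: A@1 B@2
Step 4: thread A executes A2 (x = x + 2). Shared: x=1 y=-1. PCs: A@2 B@2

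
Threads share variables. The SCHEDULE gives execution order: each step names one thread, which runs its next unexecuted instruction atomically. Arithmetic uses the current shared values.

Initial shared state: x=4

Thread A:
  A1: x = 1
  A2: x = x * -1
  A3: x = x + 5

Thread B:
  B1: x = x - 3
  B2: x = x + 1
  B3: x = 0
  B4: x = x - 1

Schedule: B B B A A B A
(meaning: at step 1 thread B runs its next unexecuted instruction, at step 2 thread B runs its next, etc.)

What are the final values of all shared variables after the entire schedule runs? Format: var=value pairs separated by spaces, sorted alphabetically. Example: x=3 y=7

Answer: x=3

Derivation:
Step 1: thread B executes B1 (x = x - 3). Shared: x=1. PCs: A@0 B@1
Step 2: thread B executes B2 (x = x + 1). Shared: x=2. PCs: A@0 B@2
Step 3: thread B executes B3 (x = 0). Shared: x=0. PCs: A@0 B@3
Step 4: thread A executes A1 (x = 1). Shared: x=1. PCs: A@1 B@3
Step 5: thread A executes A2 (x = x * -1). Shared: x=-1. PCs: A@2 B@3
Step 6: thread B executes B4 (x = x - 1). Shared: x=-2. PCs: A@2 B@4
Step 7: thread A executes A3 (x = x + 5). Shared: x=3. PCs: A@3 B@4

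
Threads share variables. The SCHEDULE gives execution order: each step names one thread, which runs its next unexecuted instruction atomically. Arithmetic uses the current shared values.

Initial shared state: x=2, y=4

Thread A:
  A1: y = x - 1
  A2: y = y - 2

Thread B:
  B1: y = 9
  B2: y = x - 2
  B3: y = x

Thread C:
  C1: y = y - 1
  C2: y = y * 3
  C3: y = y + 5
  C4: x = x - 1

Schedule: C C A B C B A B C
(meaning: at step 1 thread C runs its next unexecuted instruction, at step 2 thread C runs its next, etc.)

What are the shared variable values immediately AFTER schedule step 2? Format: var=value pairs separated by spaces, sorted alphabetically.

Step 1: thread C executes C1 (y = y - 1). Shared: x=2 y=3. PCs: A@0 B@0 C@1
Step 2: thread C executes C2 (y = y * 3). Shared: x=2 y=9. PCs: A@0 B@0 C@2

Answer: x=2 y=9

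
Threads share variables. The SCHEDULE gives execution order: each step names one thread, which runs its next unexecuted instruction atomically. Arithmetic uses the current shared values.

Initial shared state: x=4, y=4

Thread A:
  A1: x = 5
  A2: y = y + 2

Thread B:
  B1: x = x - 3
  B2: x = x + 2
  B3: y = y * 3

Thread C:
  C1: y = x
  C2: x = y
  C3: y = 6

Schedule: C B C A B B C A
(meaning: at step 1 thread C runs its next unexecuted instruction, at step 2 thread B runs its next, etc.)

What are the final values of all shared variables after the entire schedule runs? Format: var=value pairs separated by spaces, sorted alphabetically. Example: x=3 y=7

Step 1: thread C executes C1 (y = x). Shared: x=4 y=4. PCs: A@0 B@0 C@1
Step 2: thread B executes B1 (x = x - 3). Shared: x=1 y=4. PCs: A@0 B@1 C@1
Step 3: thread C executes C2 (x = y). Shared: x=4 y=4. PCs: A@0 B@1 C@2
Step 4: thread A executes A1 (x = 5). Shared: x=5 y=4. PCs: A@1 B@1 C@2
Step 5: thread B executes B2 (x = x + 2). Shared: x=7 y=4. PCs: A@1 B@2 C@2
Step 6: thread B executes B3 (y = y * 3). Shared: x=7 y=12. PCs: A@1 B@3 C@2
Step 7: thread C executes C3 (y = 6). Shared: x=7 y=6. PCs: A@1 B@3 C@3
Step 8: thread A executes A2 (y = y + 2). Shared: x=7 y=8. PCs: A@2 B@3 C@3

Answer: x=7 y=8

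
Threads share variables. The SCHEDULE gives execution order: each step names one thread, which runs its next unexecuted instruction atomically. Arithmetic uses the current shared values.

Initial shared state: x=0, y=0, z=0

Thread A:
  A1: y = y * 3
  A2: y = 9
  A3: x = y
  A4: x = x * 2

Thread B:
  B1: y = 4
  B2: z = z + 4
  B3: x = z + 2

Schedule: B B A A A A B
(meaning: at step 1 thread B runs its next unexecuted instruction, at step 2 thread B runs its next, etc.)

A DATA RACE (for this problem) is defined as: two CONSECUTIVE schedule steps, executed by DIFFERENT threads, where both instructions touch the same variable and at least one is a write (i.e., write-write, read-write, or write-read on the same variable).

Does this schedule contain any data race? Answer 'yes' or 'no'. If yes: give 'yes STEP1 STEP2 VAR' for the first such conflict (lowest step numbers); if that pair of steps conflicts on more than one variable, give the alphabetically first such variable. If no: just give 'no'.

Answer: yes 6 7 x

Derivation:
Steps 1,2: same thread (B). No race.
Steps 2,3: B(r=z,w=z) vs A(r=y,w=y). No conflict.
Steps 3,4: same thread (A). No race.
Steps 4,5: same thread (A). No race.
Steps 5,6: same thread (A). No race.
Steps 6,7: A(x = x * 2) vs B(x = z + 2). RACE on x (W-W).
First conflict at steps 6,7.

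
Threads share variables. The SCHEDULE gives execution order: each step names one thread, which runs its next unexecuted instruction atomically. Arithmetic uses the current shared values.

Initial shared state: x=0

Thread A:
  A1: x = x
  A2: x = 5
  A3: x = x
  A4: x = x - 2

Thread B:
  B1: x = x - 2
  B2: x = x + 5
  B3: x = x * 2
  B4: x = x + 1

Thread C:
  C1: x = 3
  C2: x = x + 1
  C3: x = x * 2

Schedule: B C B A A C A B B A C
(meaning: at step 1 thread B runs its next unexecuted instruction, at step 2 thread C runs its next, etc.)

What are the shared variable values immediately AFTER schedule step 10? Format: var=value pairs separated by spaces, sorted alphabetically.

Answer: x=11

Derivation:
Step 1: thread B executes B1 (x = x - 2). Shared: x=-2. PCs: A@0 B@1 C@0
Step 2: thread C executes C1 (x = 3). Shared: x=3. PCs: A@0 B@1 C@1
Step 3: thread B executes B2 (x = x + 5). Shared: x=8. PCs: A@0 B@2 C@1
Step 4: thread A executes A1 (x = x). Shared: x=8. PCs: A@1 B@2 C@1
Step 5: thread A executes A2 (x = 5). Shared: x=5. PCs: A@2 B@2 C@1
Step 6: thread C executes C2 (x = x + 1). Shared: x=6. PCs: A@2 B@2 C@2
Step 7: thread A executes A3 (x = x). Shared: x=6. PCs: A@3 B@2 C@2
Step 8: thread B executes B3 (x = x * 2). Shared: x=12. PCs: A@3 B@3 C@2
Step 9: thread B executes B4 (x = x + 1). Shared: x=13. PCs: A@3 B@4 C@2
Step 10: thread A executes A4 (x = x - 2). Shared: x=11. PCs: A@4 B@4 C@2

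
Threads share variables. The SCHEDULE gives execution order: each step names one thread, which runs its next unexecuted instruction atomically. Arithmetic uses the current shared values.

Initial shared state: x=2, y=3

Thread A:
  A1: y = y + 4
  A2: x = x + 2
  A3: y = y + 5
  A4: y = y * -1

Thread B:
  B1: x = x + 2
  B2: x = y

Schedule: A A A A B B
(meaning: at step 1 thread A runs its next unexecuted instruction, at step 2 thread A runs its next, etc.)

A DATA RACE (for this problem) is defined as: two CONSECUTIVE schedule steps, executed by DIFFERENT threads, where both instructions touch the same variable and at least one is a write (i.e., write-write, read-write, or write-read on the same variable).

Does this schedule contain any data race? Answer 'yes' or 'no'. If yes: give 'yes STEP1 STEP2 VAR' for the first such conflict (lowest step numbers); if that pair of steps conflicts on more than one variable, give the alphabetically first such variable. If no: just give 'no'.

Steps 1,2: same thread (A). No race.
Steps 2,3: same thread (A). No race.
Steps 3,4: same thread (A). No race.
Steps 4,5: A(r=y,w=y) vs B(r=x,w=x). No conflict.
Steps 5,6: same thread (B). No race.

Answer: no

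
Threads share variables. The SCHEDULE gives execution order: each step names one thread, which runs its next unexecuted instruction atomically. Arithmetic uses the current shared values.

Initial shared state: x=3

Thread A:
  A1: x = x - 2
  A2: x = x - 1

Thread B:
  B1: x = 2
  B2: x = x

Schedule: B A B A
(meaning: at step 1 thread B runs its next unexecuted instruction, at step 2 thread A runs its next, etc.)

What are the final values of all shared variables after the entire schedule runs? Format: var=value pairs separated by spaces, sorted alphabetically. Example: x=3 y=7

Step 1: thread B executes B1 (x = 2). Shared: x=2. PCs: A@0 B@1
Step 2: thread A executes A1 (x = x - 2). Shared: x=0. PCs: A@1 B@1
Step 3: thread B executes B2 (x = x). Shared: x=0. PCs: A@1 B@2
Step 4: thread A executes A2 (x = x - 1). Shared: x=-1. PCs: A@2 B@2

Answer: x=-1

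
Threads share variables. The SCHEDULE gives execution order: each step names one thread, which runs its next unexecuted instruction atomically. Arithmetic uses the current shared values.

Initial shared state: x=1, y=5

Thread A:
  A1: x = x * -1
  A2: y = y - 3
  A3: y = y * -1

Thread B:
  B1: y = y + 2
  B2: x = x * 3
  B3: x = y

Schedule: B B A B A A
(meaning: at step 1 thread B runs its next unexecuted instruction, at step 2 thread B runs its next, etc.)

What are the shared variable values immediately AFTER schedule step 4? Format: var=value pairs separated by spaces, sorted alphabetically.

Step 1: thread B executes B1 (y = y + 2). Shared: x=1 y=7. PCs: A@0 B@1
Step 2: thread B executes B2 (x = x * 3). Shared: x=3 y=7. PCs: A@0 B@2
Step 3: thread A executes A1 (x = x * -1). Shared: x=-3 y=7. PCs: A@1 B@2
Step 4: thread B executes B3 (x = y). Shared: x=7 y=7. PCs: A@1 B@3

Answer: x=7 y=7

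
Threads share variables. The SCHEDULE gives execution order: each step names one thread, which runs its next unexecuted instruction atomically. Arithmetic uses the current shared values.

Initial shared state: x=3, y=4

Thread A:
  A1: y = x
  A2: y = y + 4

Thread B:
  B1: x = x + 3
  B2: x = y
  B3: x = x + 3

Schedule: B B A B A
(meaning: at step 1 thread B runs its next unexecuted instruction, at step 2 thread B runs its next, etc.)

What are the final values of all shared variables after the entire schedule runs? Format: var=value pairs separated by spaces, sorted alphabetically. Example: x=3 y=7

Step 1: thread B executes B1 (x = x + 3). Shared: x=6 y=4. PCs: A@0 B@1
Step 2: thread B executes B2 (x = y). Shared: x=4 y=4. PCs: A@0 B@2
Step 3: thread A executes A1 (y = x). Shared: x=4 y=4. PCs: A@1 B@2
Step 4: thread B executes B3 (x = x + 3). Shared: x=7 y=4. PCs: A@1 B@3
Step 5: thread A executes A2 (y = y + 4). Shared: x=7 y=8. PCs: A@2 B@3

Answer: x=7 y=8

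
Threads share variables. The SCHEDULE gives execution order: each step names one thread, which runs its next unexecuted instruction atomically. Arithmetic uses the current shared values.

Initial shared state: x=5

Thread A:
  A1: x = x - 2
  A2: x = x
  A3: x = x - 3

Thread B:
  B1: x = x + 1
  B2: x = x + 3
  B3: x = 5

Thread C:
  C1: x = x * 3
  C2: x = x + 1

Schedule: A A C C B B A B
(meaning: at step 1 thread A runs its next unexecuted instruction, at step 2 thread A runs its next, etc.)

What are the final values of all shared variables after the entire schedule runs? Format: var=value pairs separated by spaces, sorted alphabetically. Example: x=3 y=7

Answer: x=5

Derivation:
Step 1: thread A executes A1 (x = x - 2). Shared: x=3. PCs: A@1 B@0 C@0
Step 2: thread A executes A2 (x = x). Shared: x=3. PCs: A@2 B@0 C@0
Step 3: thread C executes C1 (x = x * 3). Shared: x=9. PCs: A@2 B@0 C@1
Step 4: thread C executes C2 (x = x + 1). Shared: x=10. PCs: A@2 B@0 C@2
Step 5: thread B executes B1 (x = x + 1). Shared: x=11. PCs: A@2 B@1 C@2
Step 6: thread B executes B2 (x = x + 3). Shared: x=14. PCs: A@2 B@2 C@2
Step 7: thread A executes A3 (x = x - 3). Shared: x=11. PCs: A@3 B@2 C@2
Step 8: thread B executes B3 (x = 5). Shared: x=5. PCs: A@3 B@3 C@2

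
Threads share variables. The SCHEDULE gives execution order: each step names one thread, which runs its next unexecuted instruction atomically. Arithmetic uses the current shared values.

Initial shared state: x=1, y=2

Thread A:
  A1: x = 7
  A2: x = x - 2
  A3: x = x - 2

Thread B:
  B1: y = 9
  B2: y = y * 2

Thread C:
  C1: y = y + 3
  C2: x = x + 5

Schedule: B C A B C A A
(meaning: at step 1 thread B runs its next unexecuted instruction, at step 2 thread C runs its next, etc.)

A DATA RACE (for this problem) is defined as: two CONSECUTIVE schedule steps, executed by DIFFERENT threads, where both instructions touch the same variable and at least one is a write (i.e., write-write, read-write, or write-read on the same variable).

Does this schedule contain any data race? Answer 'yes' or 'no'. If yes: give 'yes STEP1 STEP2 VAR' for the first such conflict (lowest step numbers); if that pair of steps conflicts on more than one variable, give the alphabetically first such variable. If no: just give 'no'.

Steps 1,2: B(y = 9) vs C(y = y + 3). RACE on y (W-W).
Steps 2,3: C(r=y,w=y) vs A(r=-,w=x). No conflict.
Steps 3,4: A(r=-,w=x) vs B(r=y,w=y). No conflict.
Steps 4,5: B(r=y,w=y) vs C(r=x,w=x). No conflict.
Steps 5,6: C(x = x + 5) vs A(x = x - 2). RACE on x (W-W).
Steps 6,7: same thread (A). No race.
First conflict at steps 1,2.

Answer: yes 1 2 y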